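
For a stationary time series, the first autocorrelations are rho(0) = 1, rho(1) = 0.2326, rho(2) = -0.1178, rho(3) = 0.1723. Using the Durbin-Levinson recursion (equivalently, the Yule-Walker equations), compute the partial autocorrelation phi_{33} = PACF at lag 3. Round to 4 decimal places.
\phi_{33} = 0.2700

The PACF at lag k is phi_{kk}, the last component of the solution
to the Yule-Walker system G_k phi = r_k where
  (G_k)_{ij} = rho(|i - j|), (r_k)_i = rho(i), i,j = 1..k.
Equivalently, Durbin-Levinson gives phi_{kk} iteratively:
  phi_{11} = rho(1)
  phi_{kk} = [rho(k) - sum_{j=1..k-1} phi_{k-1,j} rho(k-j)]
            / [1 - sum_{j=1..k-1} phi_{k-1,j} rho(j)],
  phi_{k,j} = phi_{k-1,j} - phi_{kk} phi_{k-1,k-j},  j = 1..k-1.
Step k = 1:
  phi_11 = rho(1) = 0.2326.
Step k = 2:
  phi_22 = [rho(2) - phi_11 rho(1)] / [1 - phi_11 rho(1)] = [-0.1178 - (0.2326)(0.2326)] / [1 - (0.2326)(0.2326)]
         = -0.17190276 / 0.94589724 = -0.181735.
  Update: phi_21 = phi_11 - phi_22 phi_11 = 0.2326 - (-0.181735)(0.2326) = 0.274872.
Step k = 3:
  phi_33 = [rho(3) - phi_21 rho(2) - phi_22 rho(1)] / [1 - phi_21 rho(1) - phi_22 rho(2)]
    numerator   = 0.1723 - (0.274872)(-0.1178) - (-0.181735)(0.2326) = 0.24695147
    denominator = 1 - (0.274872)(0.2326) - (-0.181735)(-0.1178) = 0.91465647
  phi_33 = 0.24695147 / 0.91465647 = 0.27.
Therefore phi_{33} = 0.2700.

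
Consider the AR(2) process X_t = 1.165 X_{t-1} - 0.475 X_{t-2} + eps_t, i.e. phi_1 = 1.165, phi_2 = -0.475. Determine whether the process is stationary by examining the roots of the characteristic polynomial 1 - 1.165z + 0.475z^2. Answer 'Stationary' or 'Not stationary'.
\text{Stationary}

The AR(p) characteristic polynomial is P(z) = 1 - 1.165z + 0.475z^2.
Stationarity requires all roots to lie outside the unit circle, i.e. |z| > 1 for every root.
Set 1 + (-1.165) z + (0.475) z^2 = 0, i.e. a z^2 + b z + c = 0 with a = 0.475, b = -1.165, c = 1.
Discriminant D = b^2 - 4ac = (-1.165)^2 - 4*(0.475)*1 = 1.357225 - (1.9) = -0.542775.
D < 0, so the roots are the complex-conjugate pair z = (-b +/- i sqrt(-D)) / (2a) = 1.2263 +/- 0.7755i.
For a conjugate pair |z|^2 = z * conj(z) = (product of roots) = c/a = 1/(0.475) = 2.105263, so |z| = sqrt(2.105263) = 1.451 for both roots.
Moduli of all roots: 1.4510, 1.4510.
All moduli strictly greater than 1? Yes.
Verdict: Stationary.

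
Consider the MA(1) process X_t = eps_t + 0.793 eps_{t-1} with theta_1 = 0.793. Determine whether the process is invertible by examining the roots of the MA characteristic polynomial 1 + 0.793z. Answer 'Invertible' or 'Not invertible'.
\text{Invertible}

The MA(q) characteristic polynomial is P(z) = 1 + 0.793z.
Invertibility requires all roots to lie outside the unit circle, i.e. |z| > 1 for every root.
This is linear in z: 1 + (0.793) z = 0  =>  z = -1/(0.793) = -1.261034,  |z| = 1.261034.
Moduli of all roots: 1.2610.
All moduli strictly greater than 1? Yes.
Verdict: Invertible.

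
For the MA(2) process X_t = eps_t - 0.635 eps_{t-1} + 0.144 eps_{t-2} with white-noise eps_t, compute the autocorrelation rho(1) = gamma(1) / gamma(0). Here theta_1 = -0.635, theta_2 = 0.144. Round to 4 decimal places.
\rho(1) = -0.5102

For an MA(q) process with theta_0 = 1, the autocovariance is
  gamma(k) = sigma^2 * sum_{i=0..q-k} theta_i * theta_{i+k},
and rho(k) = gamma(k) / gamma(0). Sigma^2 cancels.
  numerator   = (1)*(-0.635) + (-0.635)*(0.144) = -0.72644.
  denominator = (1)^2 + (-0.635)^2 + (0.144)^2 = 1.423961.
  rho(1) = -0.72644 / 1.423961 = -0.5102.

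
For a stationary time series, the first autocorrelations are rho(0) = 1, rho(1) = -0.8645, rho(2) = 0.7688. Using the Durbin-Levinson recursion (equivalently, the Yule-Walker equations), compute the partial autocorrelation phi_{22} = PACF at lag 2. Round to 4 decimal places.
\phi_{22} = 0.0849

The PACF at lag k is phi_{kk}, the last component of the solution
to the Yule-Walker system G_k phi = r_k where
  (G_k)_{ij} = rho(|i - j|), (r_k)_i = rho(i), i,j = 1..k.
Equivalently, Durbin-Levinson gives phi_{kk} iteratively:
  phi_{11} = rho(1)
  phi_{kk} = [rho(k) - sum_{j=1..k-1} phi_{k-1,j} rho(k-j)]
            / [1 - sum_{j=1..k-1} phi_{k-1,j} rho(j)],
  phi_{k,j} = phi_{k-1,j} - phi_{kk} phi_{k-1,k-j},  j = 1..k-1.
Step k = 1:
  phi_11 = rho(1) = -0.8645.
Step k = 2:
  phi_22 = [rho(2) - phi_11 rho(1)] / [1 - phi_11 rho(1)] = [0.7688 - (-0.8645)(-0.8645)] / [1 - (-0.8645)(-0.8645)]
         = 0.02143975 / 0.25263975 = 0.0849.
Therefore phi_{22} = 0.0849.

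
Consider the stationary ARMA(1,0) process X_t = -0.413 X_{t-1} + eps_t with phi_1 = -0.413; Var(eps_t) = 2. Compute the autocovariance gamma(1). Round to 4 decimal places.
\gamma(1) = -0.9959

Multiply the model equation by X_{t-k} and take expectations. With theta_0 = psi_0 = 1 and psi_j the MA(infinity) weights, this gives
  gamma(k) - sum_i phi_i gamma(k-i) = c_k,
  c_k = sigma^2 * sum_{j=k..q} theta_j psi_{j-k}   (c_k = 0 for k > q),
using gamma(-m) = gamma(m).
Pure AR (q = 0): c_0 = sigma^2 = 2, c_k = 0 for k >= 1.
Equations for k = 0 and k = 1 (AR order 1):
  gamma(0) = phi_1 gamma(1) + c_0
  gamma(1) = phi_1 gamma(0) + c_1
Substituting the second into the first: gamma(0) (1 - phi_1^2) = c_0 + phi_1 c_1, so
  gamma(0) = c_0 / (1 - phi_1^2) = 2 / (1 - (-0.413)^2) = 2 / 0.829431 = 2.411292.
  gamma(1) = phi_1 gamma(0) = (-0.413)(2.411292) = -0.995863.
Therefore gamma(1) = -0.9959 (to 4 decimal places).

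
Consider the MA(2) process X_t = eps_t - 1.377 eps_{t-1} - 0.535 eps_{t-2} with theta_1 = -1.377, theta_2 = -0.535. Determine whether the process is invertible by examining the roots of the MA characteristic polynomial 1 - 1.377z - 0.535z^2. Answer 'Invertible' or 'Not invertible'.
\text{Not invertible}

The MA(q) characteristic polynomial is P(z) = 1 - 1.377z - 0.535z^2.
Invertibility requires all roots to lie outside the unit circle, i.e. |z| > 1 for every root.
Set 1 + (-1.377) z + (-0.535) z^2 = 0, i.e. a z^2 + b z + c = 0 with a = -0.535, b = -1.377, c = 1.
Discriminant D = b^2 - 4ac = (-1.377)^2 - 4*(-0.535)*1 = 1.896129 - (-2.14) = 4.036129.
D >= 0, so the roots are real: z = (-b +/- sqrt(D)) / (2a) = (1.377 +/- 2.009012) / (-1.07).
  z_1 = (1.377 + 2.009012) / (-1.07) = -3.1645,   |z_1| = 3.1645.
  z_2 = (1.377 - 2.009012) / (-1.07) = 0.5907,   |z_2| = 0.5907.
Moduli of all roots: 3.1645, 0.5907.
All moduli strictly greater than 1? No.
Verdict: Not invertible.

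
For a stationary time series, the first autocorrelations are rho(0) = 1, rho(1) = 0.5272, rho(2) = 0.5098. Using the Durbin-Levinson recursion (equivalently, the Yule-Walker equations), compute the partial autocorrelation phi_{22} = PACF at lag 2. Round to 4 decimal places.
\phi_{22} = 0.3211

The PACF at lag k is phi_{kk}, the last component of the solution
to the Yule-Walker system G_k phi = r_k where
  (G_k)_{ij} = rho(|i - j|), (r_k)_i = rho(i), i,j = 1..k.
Equivalently, Durbin-Levinson gives phi_{kk} iteratively:
  phi_{11} = rho(1)
  phi_{kk} = [rho(k) - sum_{j=1..k-1} phi_{k-1,j} rho(k-j)]
            / [1 - sum_{j=1..k-1} phi_{k-1,j} rho(j)],
  phi_{k,j} = phi_{k-1,j} - phi_{kk} phi_{k-1,k-j},  j = 1..k-1.
Step k = 1:
  phi_11 = rho(1) = 0.5272.
Step k = 2:
  phi_22 = [rho(2) - phi_11 rho(1)] / [1 - phi_11 rho(1)] = [0.5098 - (0.5272)(0.5272)] / [1 - (0.5272)(0.5272)]
         = 0.23186016 / 0.72206016 = 0.3211.
Therefore phi_{22} = 0.3211.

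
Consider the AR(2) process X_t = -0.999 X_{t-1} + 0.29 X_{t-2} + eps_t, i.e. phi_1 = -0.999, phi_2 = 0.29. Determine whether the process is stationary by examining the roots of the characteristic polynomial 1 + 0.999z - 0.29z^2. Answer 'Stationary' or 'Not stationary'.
\text{Not stationary}

The AR(p) characteristic polynomial is P(z) = 1 + 0.999z - 0.29z^2.
Stationarity requires all roots to lie outside the unit circle, i.e. |z| > 1 for every root.
Set 1 + (0.999) z + (-0.29) z^2 = 0, i.e. a z^2 + b z + c = 0 with a = -0.29, b = 0.999, c = 1.
Discriminant D = b^2 - 4ac = (0.999)^2 - 4*(-0.29)*1 = 0.998001 - (-1.16) = 2.158001.
D >= 0, so the roots are real: z = (-b +/- sqrt(D)) / (2a) = (-0.999 +/- 1.469014) / (-0.58).
  z_1 = (-0.999 + 1.469014) / (-0.58) = -0.8104,   |z_1| = 0.8104.
  z_2 = (-0.999 - 1.469014) / (-0.58) = 4.2552,   |z_2| = 4.2552.
Moduli of all roots: 0.8104, 4.2552.
All moduli strictly greater than 1? No.
Verdict: Not stationary.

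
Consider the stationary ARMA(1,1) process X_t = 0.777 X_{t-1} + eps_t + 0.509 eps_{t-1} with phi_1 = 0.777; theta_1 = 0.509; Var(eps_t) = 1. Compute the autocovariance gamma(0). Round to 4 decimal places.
\gamma(0) = 5.1734

Multiply the model equation by X_{t-k} and take expectations. With theta_0 = psi_0 = 1 and psi_j the MA(infinity) weights, this gives
  gamma(k) - sum_i phi_i gamma(k-i) = c_k,
  c_k = sigma^2 * sum_{j=k..q} theta_j psi_{j-k}   (c_k = 0 for k > q),
using gamma(-m) = gamma(m).
psi-weights needed (psi_j = theta_j + sum_i phi_i psi_{j-i}):
  psi_1 = theta_1 + phi_1 = 0.509 + (0.777) = 1.286
Right-hand sides:
  c_0 = sigma^2 (1 + theta_1 psi_1) = 1 * (1 + (0.509)(1.286)) = 1 * 1.654574 = 1.654574
  c_1 = sigma^2 theta_1 = 1 * (0.509) = 0.509
  c_2 = 0
Equations for k = 0 and k = 1 (AR order 1):
  gamma(0) = phi_1 gamma(1) + c_0
  gamma(1) = phi_1 gamma(0) + c_1
Substituting the second into the first: gamma(0) (1 - phi_1^2) = c_0 + phi_1 c_1, so
  gamma(0) = (c_0 + phi_1 c_1) / (1 - phi_1^2) = (1.654574 + (0.777)(0.509)) / (1 - (0.777)^2) = 2.050067 / 0.396271 = 5.173396.
Therefore gamma(0) = 5.1734 (to 4 decimal places).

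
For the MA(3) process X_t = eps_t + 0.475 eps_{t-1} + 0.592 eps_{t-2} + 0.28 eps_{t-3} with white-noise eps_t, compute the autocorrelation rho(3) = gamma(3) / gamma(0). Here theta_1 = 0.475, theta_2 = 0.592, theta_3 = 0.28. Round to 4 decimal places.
\rho(3) = 0.1692

For an MA(q) process with theta_0 = 1, the autocovariance is
  gamma(k) = sigma^2 * sum_{i=0..q-k} theta_i * theta_{i+k},
and rho(k) = gamma(k) / gamma(0). Sigma^2 cancels.
  numerator   = (1)*(0.28) = 0.28.
  denominator = (1)^2 + (0.475)^2 + (0.592)^2 + (0.28)^2 = 1.654489.
  rho(3) = 0.28 / 1.654489 = 0.1692.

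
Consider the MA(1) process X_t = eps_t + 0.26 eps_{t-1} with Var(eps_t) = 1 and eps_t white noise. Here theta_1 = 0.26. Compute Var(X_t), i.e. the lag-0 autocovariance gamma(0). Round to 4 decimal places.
\gamma(0) = 1.0676

For an MA(q) process X_t = eps_t + sum_i theta_i eps_{t-i} with
Var(eps_t) = sigma^2, the variance is
  gamma(0) = sigma^2 * (1 + sum_i theta_i^2).
  sum_i theta_i^2 = (0.26)^2 = 0.0676.
  gamma(0) = 1 * (1 + 0.0676) = 1 * 1.0676 = 1.0676.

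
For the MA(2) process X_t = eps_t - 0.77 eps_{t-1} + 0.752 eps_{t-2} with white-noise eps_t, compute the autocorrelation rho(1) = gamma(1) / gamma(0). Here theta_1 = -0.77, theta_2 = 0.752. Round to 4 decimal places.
\rho(1) = -0.6250

For an MA(q) process with theta_0 = 1, the autocovariance is
  gamma(k) = sigma^2 * sum_{i=0..q-k} theta_i * theta_{i+k},
and rho(k) = gamma(k) / gamma(0). Sigma^2 cancels.
  numerator   = (1)*(-0.77) + (-0.77)*(0.752) = -1.34904.
  denominator = (1)^2 + (-0.77)^2 + (0.752)^2 = 2.158404.
  rho(1) = -1.34904 / 2.158404 = -0.6250.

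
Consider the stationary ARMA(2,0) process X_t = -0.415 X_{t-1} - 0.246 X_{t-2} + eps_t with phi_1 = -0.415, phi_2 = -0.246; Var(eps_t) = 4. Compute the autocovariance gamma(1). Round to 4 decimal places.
\gamma(1) = -1.5950

Multiply the model equation by X_{t-k} and take expectations. With theta_0 = psi_0 = 1 and psi_j the MA(infinity) weights, this gives
  gamma(k) - sum_i phi_i gamma(k-i) = c_k,
  c_k = sigma^2 * sum_{j=k..q} theta_j psi_{j-k}   (c_k = 0 for k > q),
using gamma(-m) = gamma(m).
Pure AR (q = 0): c_0 = sigma^2 = 4, c_k = 0 for k >= 1.
Equations for k = 0, 1, 2 (AR order 2, c_2 = 0):
  (E0) gamma(0) = phi_1 gamma(1) + phi_2 gamma(2) + c_0
  (E1) gamma(1) = phi_1 gamma(0) + phi_2 gamma(1) + c_1
  (E2) gamma(2) = phi_1 gamma(1) + phi_2 gamma(0)
From (E1): gamma(1) = A gamma(0) + B with
  A = phi_1 / (1 - phi_2) = -0.415 / 1.246 = -0.333066,   B = c_1 / (1 - phi_2) = 0 / 1.246 = 0.
Insert (E2) into (E0): gamma(0) (1 - phi_2^2) = phi_1 (1 + phi_2) gamma(1) + c_0.
  phi_1 (1 + phi_2) = (-0.415)(0.754) = -0.31291,   1 - phi_2^2 = 0.939484.
Replace gamma(1) by A gamma(0) + B and collect gamma(0):
  gamma(0) [0.939484 - (-0.31291)(-0.333066)] = c_0 = 4
  gamma(0) * 0.835264 = 4
  gamma(0) = 4 / 0.835264 = 4.788903.
  gamma(1) = A gamma(0) = (-0.333066)(4.788903) = -1.59502.
Therefore gamma(1) = -1.5950 (to 4 decimal places).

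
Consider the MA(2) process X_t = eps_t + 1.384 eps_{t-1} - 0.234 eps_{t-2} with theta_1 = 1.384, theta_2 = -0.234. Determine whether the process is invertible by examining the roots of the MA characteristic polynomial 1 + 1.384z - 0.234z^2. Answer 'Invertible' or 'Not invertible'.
\text{Not invertible}

The MA(q) characteristic polynomial is P(z) = 1 + 1.384z - 0.234z^2.
Invertibility requires all roots to lie outside the unit circle, i.e. |z| > 1 for every root.
Set 1 + (1.384) z + (-0.234) z^2 = 0, i.e. a z^2 + b z + c = 0 with a = -0.234, b = 1.384, c = 1.
Discriminant D = b^2 - 4ac = (1.384)^2 - 4*(-0.234)*1 = 1.915456 - (-0.936) = 2.851456.
D >= 0, so the roots are real: z = (-b +/- sqrt(D)) / (2a) = (-1.384 +/- 1.688625) / (-0.468).
  z_1 = (-1.384 + 1.688625) / (-0.468) = -0.6509,   |z_1| = 0.6509.
  z_2 = (-1.384 - 1.688625) / (-0.468) = 6.5654,   |z_2| = 6.5654.
Moduli of all roots: 0.6509, 6.5654.
All moduli strictly greater than 1? No.
Verdict: Not invertible.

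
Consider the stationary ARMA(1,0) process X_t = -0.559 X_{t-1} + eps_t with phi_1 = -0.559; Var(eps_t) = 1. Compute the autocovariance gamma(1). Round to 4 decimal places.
\gamma(1) = -0.8131

Multiply the model equation by X_{t-k} and take expectations. With theta_0 = psi_0 = 1 and psi_j the MA(infinity) weights, this gives
  gamma(k) - sum_i phi_i gamma(k-i) = c_k,
  c_k = sigma^2 * sum_{j=k..q} theta_j psi_{j-k}   (c_k = 0 for k > q),
using gamma(-m) = gamma(m).
Pure AR (q = 0): c_0 = sigma^2 = 1, c_k = 0 for k >= 1.
Equations for k = 0 and k = 1 (AR order 1):
  gamma(0) = phi_1 gamma(1) + c_0
  gamma(1) = phi_1 gamma(0) + c_1
Substituting the second into the first: gamma(0) (1 - phi_1^2) = c_0 + phi_1 c_1, so
  gamma(0) = c_0 / (1 - phi_1^2) = 1 / (1 - (-0.559)^2) = 1 / 0.687519 = 1.454505.
  gamma(1) = phi_1 gamma(0) = (-0.559)(1.454505) = -0.813068.
Therefore gamma(1) = -0.8131 (to 4 decimal places).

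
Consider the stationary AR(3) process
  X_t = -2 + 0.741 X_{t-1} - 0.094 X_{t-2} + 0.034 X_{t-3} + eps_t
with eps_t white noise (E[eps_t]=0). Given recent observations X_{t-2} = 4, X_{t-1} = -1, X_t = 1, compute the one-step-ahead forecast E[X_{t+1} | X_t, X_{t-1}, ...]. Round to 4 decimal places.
E[X_{t+1} \mid \mathcal F_t] = -1.0290

For an AR(p) model X_t = c + sum_i phi_i X_{t-i} + eps_t, the
one-step-ahead conditional mean is
  E[X_{t+1} | X_t, ...] = c + sum_i phi_i X_{t+1-i}.
Substitute known values:
  E[X_{t+1} | ...] = -2 + (0.741) * (1) + (-0.094) * (-1) + (0.034) * (4)
                   = -1.0290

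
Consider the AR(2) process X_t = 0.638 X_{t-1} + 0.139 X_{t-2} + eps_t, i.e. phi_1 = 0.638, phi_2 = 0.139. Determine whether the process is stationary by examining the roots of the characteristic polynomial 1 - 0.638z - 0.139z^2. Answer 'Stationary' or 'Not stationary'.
\text{Stationary}

The AR(p) characteristic polynomial is P(z) = 1 - 0.638z - 0.139z^2.
Stationarity requires all roots to lie outside the unit circle, i.e. |z| > 1 for every root.
Set 1 + (-0.638) z + (-0.139) z^2 = 0, i.e. a z^2 + b z + c = 0 with a = -0.139, b = -0.638, c = 1.
Discriminant D = b^2 - 4ac = (-0.638)^2 - 4*(-0.139)*1 = 0.407044 - (-0.556) = 0.963044.
D >= 0, so the roots are real: z = (-b +/- sqrt(D)) / (2a) = (0.638 +/- 0.981348) / (-0.278).
  z_1 = (0.638 + 0.981348) / (-0.278) = -5.825,   |z_1| = 5.825.
  z_2 = (0.638 - 0.981348) / (-0.278) = 1.2351,   |z_2| = 1.2351.
Moduli of all roots: 5.8250, 1.2351.
All moduli strictly greater than 1? Yes.
Verdict: Stationary.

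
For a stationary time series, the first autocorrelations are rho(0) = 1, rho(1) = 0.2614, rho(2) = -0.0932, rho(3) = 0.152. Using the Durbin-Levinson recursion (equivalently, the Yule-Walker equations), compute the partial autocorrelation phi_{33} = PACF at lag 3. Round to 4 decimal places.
\phi_{33} = 0.2500

The PACF at lag k is phi_{kk}, the last component of the solution
to the Yule-Walker system G_k phi = r_k where
  (G_k)_{ij} = rho(|i - j|), (r_k)_i = rho(i), i,j = 1..k.
Equivalently, Durbin-Levinson gives phi_{kk} iteratively:
  phi_{11} = rho(1)
  phi_{kk} = [rho(k) - sum_{j=1..k-1} phi_{k-1,j} rho(k-j)]
            / [1 - sum_{j=1..k-1} phi_{k-1,j} rho(j)],
  phi_{k,j} = phi_{k-1,j} - phi_{kk} phi_{k-1,k-j},  j = 1..k-1.
Step k = 1:
  phi_11 = rho(1) = 0.2614.
Step k = 2:
  phi_22 = [rho(2) - phi_11 rho(1)] / [1 - phi_11 rho(1)] = [-0.0932 - (0.2614)(0.2614)] / [1 - (0.2614)(0.2614)]
         = -0.16152996 / 0.93167004 = -0.173377.
  Update: phi_21 = phi_11 - phi_22 phi_11 = 0.2614 - (-0.173377)(0.2614) = 0.306721.
Step k = 3:
  phi_33 = [rho(3) - phi_21 rho(2) - phi_22 rho(1)] / [1 - phi_21 rho(1) - phi_22 rho(2)]
    numerator   = 0.152 - (0.306721)(-0.0932) - (-0.173377)(0.2614) = 0.22590706
    denominator = 1 - (0.306721)(0.2614) - (-0.173377)(-0.0932) = 0.90366449
  phi_33 = 0.22590706 / 0.90366449 = 0.25.
Therefore phi_{33} = 0.2500.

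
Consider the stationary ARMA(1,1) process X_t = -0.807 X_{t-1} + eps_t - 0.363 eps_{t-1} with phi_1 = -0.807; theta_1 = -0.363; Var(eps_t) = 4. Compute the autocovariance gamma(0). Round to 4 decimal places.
\gamma(0) = 19.7006

Multiply the model equation by X_{t-k} and take expectations. With theta_0 = psi_0 = 1 and psi_j the MA(infinity) weights, this gives
  gamma(k) - sum_i phi_i gamma(k-i) = c_k,
  c_k = sigma^2 * sum_{j=k..q} theta_j psi_{j-k}   (c_k = 0 for k > q),
using gamma(-m) = gamma(m).
psi-weights needed (psi_j = theta_j + sum_i phi_i psi_{j-i}):
  psi_1 = theta_1 + phi_1 = -0.363 + (-0.807) = -1.17
Right-hand sides:
  c_0 = sigma^2 (1 + theta_1 psi_1) = 4 * (1 + (-0.363)(-1.17)) = 4 * 1.42471 = 5.69884
  c_1 = sigma^2 theta_1 = 4 * (-0.363) = -1.452
  c_2 = 0
Equations for k = 0 and k = 1 (AR order 1):
  gamma(0) = phi_1 gamma(1) + c_0
  gamma(1) = phi_1 gamma(0) + c_1
Substituting the second into the first: gamma(0) (1 - phi_1^2) = c_0 + phi_1 c_1, so
  gamma(0) = (c_0 + phi_1 c_1) / (1 - phi_1^2) = (5.69884 + (-0.807)(-1.452)) / (1 - (-0.807)^2) = 6.870604 / 0.348751 = 19.7006.
Therefore gamma(0) = 19.7006 (to 4 decimal places).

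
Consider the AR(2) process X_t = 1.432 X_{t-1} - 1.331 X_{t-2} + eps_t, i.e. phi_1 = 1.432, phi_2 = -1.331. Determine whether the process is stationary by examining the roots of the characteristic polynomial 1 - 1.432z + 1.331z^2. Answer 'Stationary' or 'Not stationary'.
\text{Not stationary}

The AR(p) characteristic polynomial is P(z) = 1 - 1.432z + 1.331z^2.
Stationarity requires all roots to lie outside the unit circle, i.e. |z| > 1 for every root.
Set 1 + (-1.432) z + (1.331) z^2 = 0, i.e. a z^2 + b z + c = 0 with a = 1.331, b = -1.432, c = 1.
Discriminant D = b^2 - 4ac = (-1.432)^2 - 4*(1.331)*1 = 2.050624 - (5.324) = -3.273376.
D < 0, so the roots are the complex-conjugate pair z = (-b +/- i sqrt(-D)) / (2a) = 0.5379 +/- 0.6797i.
For a conjugate pair |z|^2 = z * conj(z) = (product of roots) = c/a = 1/(1.331) = 0.751315, so |z| = sqrt(0.751315) = 0.8668 for both roots.
Moduli of all roots: 0.8668, 0.8668.
All moduli strictly greater than 1? No.
Verdict: Not stationary.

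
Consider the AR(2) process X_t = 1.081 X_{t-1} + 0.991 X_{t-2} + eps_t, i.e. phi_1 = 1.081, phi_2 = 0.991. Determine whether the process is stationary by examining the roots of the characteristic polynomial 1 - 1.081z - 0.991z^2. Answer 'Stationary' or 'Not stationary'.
\text{Not stationary}

The AR(p) characteristic polynomial is P(z) = 1 - 1.081z - 0.991z^2.
Stationarity requires all roots to lie outside the unit circle, i.e. |z| > 1 for every root.
Set 1 + (-1.081) z + (-0.991) z^2 = 0, i.e. a z^2 + b z + c = 0 with a = -0.991, b = -1.081, c = 1.
Discriminant D = b^2 - 4ac = (-1.081)^2 - 4*(-0.991)*1 = 1.168561 - (-3.964) = 5.132561.
D >= 0, so the roots are real: z = (-b +/- sqrt(D)) / (2a) = (1.081 +/- 2.265516) / (-1.982).
  z_1 = (1.081 + 2.265516) / (-1.982) = -1.6885,   |z_1| = 1.6885.
  z_2 = (1.081 - 2.265516) / (-1.982) = 0.5976,   |z_2| = 0.5976.
Moduli of all roots: 1.6885, 0.5976.
All moduli strictly greater than 1? No.
Verdict: Not stationary.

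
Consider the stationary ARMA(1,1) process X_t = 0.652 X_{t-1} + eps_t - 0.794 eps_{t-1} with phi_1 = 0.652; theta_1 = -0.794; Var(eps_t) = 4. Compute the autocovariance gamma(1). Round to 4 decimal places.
\gamma(1) = -0.4765

Multiply the model equation by X_{t-k} and take expectations. With theta_0 = psi_0 = 1 and psi_j the MA(infinity) weights, this gives
  gamma(k) - sum_i phi_i gamma(k-i) = c_k,
  c_k = sigma^2 * sum_{j=k..q} theta_j psi_{j-k}   (c_k = 0 for k > q),
using gamma(-m) = gamma(m).
psi-weights needed (psi_j = theta_j + sum_i phi_i psi_{j-i}):
  psi_1 = theta_1 + phi_1 = -0.794 + (0.652) = -0.142
Right-hand sides:
  c_0 = sigma^2 (1 + theta_1 psi_1) = 4 * (1 + (-0.794)(-0.142)) = 4 * 1.112748 = 4.450992
  c_1 = sigma^2 theta_1 = 4 * (-0.794) = -3.176
  c_2 = 0
Equations for k = 0 and k = 1 (AR order 1):
  gamma(0) = phi_1 gamma(1) + c_0
  gamma(1) = phi_1 gamma(0) + c_1
Substituting the second into the first: gamma(0) (1 - phi_1^2) = c_0 + phi_1 c_1, so
  gamma(0) = (c_0 + phi_1 c_1) / (1 - phi_1^2) = (4.450992 + (0.652)(-3.176)) / (1 - (0.652)^2) = 2.38024 / 0.574896 = 4.140297.
  gamma(1) = phi_1 gamma(0) + c_1 = (0.652)(4.140297) + (-3.176) = -0.476527.
Therefore gamma(1) = -0.4765 (to 4 decimal places).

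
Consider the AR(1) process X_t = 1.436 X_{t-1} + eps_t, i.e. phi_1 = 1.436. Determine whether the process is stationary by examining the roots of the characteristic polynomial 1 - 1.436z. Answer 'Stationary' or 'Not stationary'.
\text{Not stationary}

The AR(p) characteristic polynomial is P(z) = 1 - 1.436z.
Stationarity requires all roots to lie outside the unit circle, i.e. |z| > 1 for every root.
This is linear in z: 1 + (-1.436) z = 0  =>  z = -1/(-1.436) = 0.696379,  |z| = 0.696379.
Moduli of all roots: 0.6964.
All moduli strictly greater than 1? No.
Verdict: Not stationary.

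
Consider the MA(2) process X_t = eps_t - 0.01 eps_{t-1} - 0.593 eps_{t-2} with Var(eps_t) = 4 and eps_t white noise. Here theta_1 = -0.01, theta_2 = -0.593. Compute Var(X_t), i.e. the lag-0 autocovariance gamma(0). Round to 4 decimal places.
\gamma(0) = 5.4070

For an MA(q) process X_t = eps_t + sum_i theta_i eps_{t-i} with
Var(eps_t) = sigma^2, the variance is
  gamma(0) = sigma^2 * (1 + sum_i theta_i^2).
  sum_i theta_i^2 = (-0.01)^2 + (-0.593)^2 = 0.0001 + 0.351649 = 0.351749.
  gamma(0) = 4 * (1 + 0.351749) = 4 * 1.351749 = 5.406996, which rounds to 5.4070.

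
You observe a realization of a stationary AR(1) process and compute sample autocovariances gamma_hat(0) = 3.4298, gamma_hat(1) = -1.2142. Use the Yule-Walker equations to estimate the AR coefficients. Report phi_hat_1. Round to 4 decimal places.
\hat\phi_{1} = -0.3540

The Yule-Walker equations for an AR(p) process read, in matrix form,
  Gamma_p phi = r_p,   with   (Gamma_p)_{ij} = gamma(|i - j|),
                       (r_p)_i = gamma(i),   i,j = 1..p.
Substitute the sample gammas (Toeplitz matrix and right-hand side of size 1):
  Gamma_p = [[3.4298]]
  r_p     = [-1.2142]
With p = 1 this is the single equation gamma(0) phi_1 = gamma(1):
  phi_hat_1 = gamma(1) / gamma(0) = -1.2142 / 3.4298 = -0.3540.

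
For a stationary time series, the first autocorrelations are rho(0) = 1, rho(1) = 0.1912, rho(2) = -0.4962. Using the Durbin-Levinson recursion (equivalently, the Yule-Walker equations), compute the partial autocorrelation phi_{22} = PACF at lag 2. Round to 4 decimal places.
\phi_{22} = -0.5530

The PACF at lag k is phi_{kk}, the last component of the solution
to the Yule-Walker system G_k phi = r_k where
  (G_k)_{ij} = rho(|i - j|), (r_k)_i = rho(i), i,j = 1..k.
Equivalently, Durbin-Levinson gives phi_{kk} iteratively:
  phi_{11} = rho(1)
  phi_{kk} = [rho(k) - sum_{j=1..k-1} phi_{k-1,j} rho(k-j)]
            / [1 - sum_{j=1..k-1} phi_{k-1,j} rho(j)],
  phi_{k,j} = phi_{k-1,j} - phi_{kk} phi_{k-1,k-j},  j = 1..k-1.
Step k = 1:
  phi_11 = rho(1) = 0.1912.
Step k = 2:
  phi_22 = [rho(2) - phi_11 rho(1)] / [1 - phi_11 rho(1)] = [-0.4962 - (0.1912)(0.1912)] / [1 - (0.1912)(0.1912)]
         = -0.53275744 / 0.96344256 = -0.553.
Therefore phi_{22} = -0.5530.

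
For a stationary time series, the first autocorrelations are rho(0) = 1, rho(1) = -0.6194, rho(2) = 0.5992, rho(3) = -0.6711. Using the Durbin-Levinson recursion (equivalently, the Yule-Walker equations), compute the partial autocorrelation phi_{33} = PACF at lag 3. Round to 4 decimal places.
\phi_{33} = -0.3940

The PACF at lag k is phi_{kk}, the last component of the solution
to the Yule-Walker system G_k phi = r_k where
  (G_k)_{ij} = rho(|i - j|), (r_k)_i = rho(i), i,j = 1..k.
Equivalently, Durbin-Levinson gives phi_{kk} iteratively:
  phi_{11} = rho(1)
  phi_{kk} = [rho(k) - sum_{j=1..k-1} phi_{k-1,j} rho(k-j)]
            / [1 - sum_{j=1..k-1} phi_{k-1,j} rho(j)],
  phi_{k,j} = phi_{k-1,j} - phi_{kk} phi_{k-1,k-j},  j = 1..k-1.
Step k = 1:
  phi_11 = rho(1) = -0.6194.
Step k = 2:
  phi_22 = [rho(2) - phi_11 rho(1)] / [1 - phi_11 rho(1)] = [0.5992 - (-0.6194)(-0.6194)] / [1 - (-0.6194)(-0.6194)]
         = 0.21554364 / 0.61634364 = 0.349713.
  Update: phi_21 = phi_11 - phi_22 phi_11 = -0.6194 - (0.349713)(-0.6194) = -0.402788.
Step k = 3:
  phi_33 = [rho(3) - phi_21 rho(2) - phi_22 rho(1)] / [1 - phi_21 rho(1) - phi_22 rho(2)]
    numerator   = -0.6711 - (-0.402788)(0.5992) - (0.349713)(-0.6194) = -0.21313723
    denominator = 1 - (-0.402788)(-0.6194) - (0.349713)(0.5992) = 0.54096514
  phi_33 = -0.21313723 / 0.54096514 = -0.394.
Therefore phi_{33} = -0.3940.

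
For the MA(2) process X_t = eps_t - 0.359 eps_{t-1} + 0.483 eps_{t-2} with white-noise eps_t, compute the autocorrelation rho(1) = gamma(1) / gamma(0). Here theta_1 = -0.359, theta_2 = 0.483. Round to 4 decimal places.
\rho(1) = -0.3908

For an MA(q) process with theta_0 = 1, the autocovariance is
  gamma(k) = sigma^2 * sum_{i=0..q-k} theta_i * theta_{i+k},
and rho(k) = gamma(k) / gamma(0). Sigma^2 cancels.
  numerator   = (1)*(-0.359) + (-0.359)*(0.483) = -0.532397.
  denominator = (1)^2 + (-0.359)^2 + (0.483)^2 = 1.36217.
  rho(1) = -0.532397 / 1.36217 = -0.3908.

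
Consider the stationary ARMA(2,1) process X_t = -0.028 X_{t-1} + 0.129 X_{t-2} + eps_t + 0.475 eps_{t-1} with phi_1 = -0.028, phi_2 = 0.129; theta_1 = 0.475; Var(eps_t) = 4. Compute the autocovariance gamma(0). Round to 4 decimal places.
\gamma(0) = 4.8663

Multiply the model equation by X_{t-k} and take expectations. With theta_0 = psi_0 = 1 and psi_j the MA(infinity) weights, this gives
  gamma(k) - sum_i phi_i gamma(k-i) = c_k,
  c_k = sigma^2 * sum_{j=k..q} theta_j psi_{j-k}   (c_k = 0 for k > q),
using gamma(-m) = gamma(m).
psi-weights needed (psi_j = theta_j + sum_i phi_i psi_{j-i}):
  psi_1 = theta_1 + phi_1 = 0.475 + (-0.028) = 0.447
Right-hand sides:
  c_0 = sigma^2 (1 + theta_1 psi_1) = 4 * (1 + (0.475)(0.447)) = 4 * 1.212325 = 4.8493
  c_1 = sigma^2 theta_1 = 4 * (0.475) = 1.9
  c_2 = 0
Equations for k = 0, 1, 2 (AR order 2, c_2 = 0):
  (E0) gamma(0) = phi_1 gamma(1) + phi_2 gamma(2) + c_0
  (E1) gamma(1) = phi_1 gamma(0) + phi_2 gamma(1) + c_1
  (E2) gamma(2) = phi_1 gamma(1) + phi_2 gamma(0)
From (E1): gamma(1) = A gamma(0) + B with
  A = phi_1 / (1 - phi_2) = -0.028 / 0.871 = -0.032147,   B = c_1 / (1 - phi_2) = 1.9 / 0.871 = 2.181401.
Insert (E2) into (E0): gamma(0) (1 - phi_2^2) = phi_1 (1 + phi_2) gamma(1) + c_0.
  phi_1 (1 + phi_2) = (-0.028)(1.129) = -0.031612,   1 - phi_2^2 = 0.983359.
Replace gamma(1) by A gamma(0) + B and collect gamma(0):
  gamma(0) [0.983359 - (-0.031612)(-0.032147)] = (-0.031612)(2.181401) + 4.8493
  gamma(0) * 0.982343 = 4.780342
  gamma(0) = 4.780342 / 0.982343 = 4.866266.
Therefore gamma(0) = 4.8663 (to 4 decimal places).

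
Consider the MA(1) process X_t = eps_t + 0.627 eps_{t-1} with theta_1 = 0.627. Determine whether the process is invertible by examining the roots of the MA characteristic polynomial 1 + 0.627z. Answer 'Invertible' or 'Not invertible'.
\text{Invertible}

The MA(q) characteristic polynomial is P(z) = 1 + 0.627z.
Invertibility requires all roots to lie outside the unit circle, i.e. |z| > 1 for every root.
This is linear in z: 1 + (0.627) z = 0  =>  z = -1/(0.627) = -1.594896,  |z| = 1.594896.
Moduli of all roots: 1.5949.
All moduli strictly greater than 1? Yes.
Verdict: Invertible.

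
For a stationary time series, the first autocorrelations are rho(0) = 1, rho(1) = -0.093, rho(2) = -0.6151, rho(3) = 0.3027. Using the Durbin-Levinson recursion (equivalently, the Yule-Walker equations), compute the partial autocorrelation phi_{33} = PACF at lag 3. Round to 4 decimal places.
\phi_{33} = 0.2521

The PACF at lag k is phi_{kk}, the last component of the solution
to the Yule-Walker system G_k phi = r_k where
  (G_k)_{ij} = rho(|i - j|), (r_k)_i = rho(i), i,j = 1..k.
Equivalently, Durbin-Levinson gives phi_{kk} iteratively:
  phi_{11} = rho(1)
  phi_{kk} = [rho(k) - sum_{j=1..k-1} phi_{k-1,j} rho(k-j)]
            / [1 - sum_{j=1..k-1} phi_{k-1,j} rho(j)],
  phi_{k,j} = phi_{k-1,j} - phi_{kk} phi_{k-1,k-j},  j = 1..k-1.
Step k = 1:
  phi_11 = rho(1) = -0.093.
Step k = 2:
  phi_22 = [rho(2) - phi_11 rho(1)] / [1 - phi_11 rho(1)] = [-0.6151 - (-0.093)(-0.093)] / [1 - (-0.093)(-0.093)]
         = -0.623749 / 0.991351 = -0.629191.
  Update: phi_21 = phi_11 - phi_22 phi_11 = -0.093 - (-0.629191)(-0.093) = -0.151515.
Step k = 3:
  phi_33 = [rho(3) - phi_21 rho(2) - phi_22 rho(1)] / [1 - phi_21 rho(1) - phi_22 rho(2)]
    numerator   = 0.3027 - (-0.151515)(-0.6151) - (-0.629191)(-0.093) = 0.15098853
    denominator = 1 - (-0.151515)(-0.093) - (-0.629191)(-0.6151) = 0.59889382
  phi_33 = 0.15098853 / 0.59889382 = 0.2521.
Therefore phi_{33} = 0.2521.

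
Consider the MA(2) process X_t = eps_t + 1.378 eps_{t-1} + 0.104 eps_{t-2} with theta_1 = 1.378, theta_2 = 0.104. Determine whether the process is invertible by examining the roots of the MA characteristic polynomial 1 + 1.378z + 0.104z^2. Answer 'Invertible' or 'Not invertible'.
\text{Not invertible}

The MA(q) characteristic polynomial is P(z) = 1 + 1.378z + 0.104z^2.
Invertibility requires all roots to lie outside the unit circle, i.e. |z| > 1 for every root.
Set 1 + (1.378) z + (0.104) z^2 = 0, i.e. a z^2 + b z + c = 0 with a = 0.104, b = 1.378, c = 1.
Discriminant D = b^2 - 4ac = (1.378)^2 - 4*(0.104)*1 = 1.898884 - (0.416) = 1.482884.
D >= 0, so the roots are real: z = (-b +/- sqrt(D)) / (2a) = (-1.378 +/- 1.217737) / (0.208).
  z_1 = (-1.378 + 1.217737) / (0.208) = -0.7705,   |z_1| = 0.7705.
  z_2 = (-1.378 - 1.217737) / (0.208) = -12.4795,   |z_2| = 12.4795.
Moduli of all roots: 0.7705, 12.4795.
All moduli strictly greater than 1? No.
Verdict: Not invertible.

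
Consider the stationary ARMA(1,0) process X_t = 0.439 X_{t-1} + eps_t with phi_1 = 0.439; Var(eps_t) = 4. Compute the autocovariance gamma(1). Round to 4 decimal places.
\gamma(1) = 2.1752

Multiply the model equation by X_{t-k} and take expectations. With theta_0 = psi_0 = 1 and psi_j the MA(infinity) weights, this gives
  gamma(k) - sum_i phi_i gamma(k-i) = c_k,
  c_k = sigma^2 * sum_{j=k..q} theta_j psi_{j-k}   (c_k = 0 for k > q),
using gamma(-m) = gamma(m).
Pure AR (q = 0): c_0 = sigma^2 = 4, c_k = 0 for k >= 1.
Equations for k = 0 and k = 1 (AR order 1):
  gamma(0) = phi_1 gamma(1) + c_0
  gamma(1) = phi_1 gamma(0) + c_1
Substituting the second into the first: gamma(0) (1 - phi_1^2) = c_0 + phi_1 c_1, so
  gamma(0) = c_0 / (1 - phi_1^2) = 4 / (1 - (0.439)^2) = 4 / 0.807279 = 4.954916.
  gamma(1) = phi_1 gamma(0) = (0.439)(4.954916) = 2.175208.
Therefore gamma(1) = 2.1752 (to 4 decimal places).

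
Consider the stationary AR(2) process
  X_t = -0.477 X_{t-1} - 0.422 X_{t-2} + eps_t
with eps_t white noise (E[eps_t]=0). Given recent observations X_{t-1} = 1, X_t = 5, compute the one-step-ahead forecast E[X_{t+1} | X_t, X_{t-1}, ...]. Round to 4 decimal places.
E[X_{t+1} \mid \mathcal F_t] = -2.8070

For an AR(p) model X_t = c + sum_i phi_i X_{t-i} + eps_t, the
one-step-ahead conditional mean is
  E[X_{t+1} | X_t, ...] = c + sum_i phi_i X_{t+1-i}.
Substitute known values:
  E[X_{t+1} | ...] = (-0.477) * (5) + (-0.422) * (1)
                   = -2.8070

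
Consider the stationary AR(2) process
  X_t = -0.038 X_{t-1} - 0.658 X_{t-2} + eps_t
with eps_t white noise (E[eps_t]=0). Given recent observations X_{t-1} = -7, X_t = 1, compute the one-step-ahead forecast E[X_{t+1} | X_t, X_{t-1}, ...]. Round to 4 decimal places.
E[X_{t+1} \mid \mathcal F_t] = 4.5680

For an AR(p) model X_t = c + sum_i phi_i X_{t-i} + eps_t, the
one-step-ahead conditional mean is
  E[X_{t+1} | X_t, ...] = c + sum_i phi_i X_{t+1-i}.
Substitute known values:
  E[X_{t+1} | ...] = (-0.038) * (1) + (-0.658) * (-7)
                   = 4.5680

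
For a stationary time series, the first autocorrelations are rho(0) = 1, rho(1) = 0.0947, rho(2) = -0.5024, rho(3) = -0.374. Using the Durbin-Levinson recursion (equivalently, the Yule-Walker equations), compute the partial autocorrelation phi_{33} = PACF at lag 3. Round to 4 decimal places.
\phi_{33} = -0.3479

The PACF at lag k is phi_{kk}, the last component of the solution
to the Yule-Walker system G_k phi = r_k where
  (G_k)_{ij} = rho(|i - j|), (r_k)_i = rho(i), i,j = 1..k.
Equivalently, Durbin-Levinson gives phi_{kk} iteratively:
  phi_{11} = rho(1)
  phi_{kk} = [rho(k) - sum_{j=1..k-1} phi_{k-1,j} rho(k-j)]
            / [1 - sum_{j=1..k-1} phi_{k-1,j} rho(j)],
  phi_{k,j} = phi_{k-1,j} - phi_{kk} phi_{k-1,k-j},  j = 1..k-1.
Step k = 1:
  phi_11 = rho(1) = 0.0947.
Step k = 2:
  phi_22 = [rho(2) - phi_11 rho(1)] / [1 - phi_11 rho(1)] = [-0.5024 - (0.0947)(0.0947)] / [1 - (0.0947)(0.0947)]
         = -0.51136809 / 0.99103191 = -0.515996.
  Update: phi_21 = phi_11 - phi_22 phi_11 = 0.0947 - (-0.515996)(0.0947) = 0.143565.
Step k = 3:
  phi_33 = [rho(3) - phi_21 rho(2) - phi_22 rho(1)] / [1 - phi_21 rho(1) - phi_22 rho(2)]
    numerator   = -0.374 - (0.143565)(-0.5024) - (-0.515996)(0.0947) = -0.25300827
    denominator = 1 - (0.143565)(0.0947) - (-0.515996)(-0.5024) = 0.72716823
  phi_33 = -0.25300827 / 0.72716823 = -0.3479.
Therefore phi_{33} = -0.3479.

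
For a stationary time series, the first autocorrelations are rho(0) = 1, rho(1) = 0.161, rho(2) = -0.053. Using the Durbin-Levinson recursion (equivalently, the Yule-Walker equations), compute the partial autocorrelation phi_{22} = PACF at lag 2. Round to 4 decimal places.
\phi_{22} = -0.0810

The PACF at lag k is phi_{kk}, the last component of the solution
to the Yule-Walker system G_k phi = r_k where
  (G_k)_{ij} = rho(|i - j|), (r_k)_i = rho(i), i,j = 1..k.
Equivalently, Durbin-Levinson gives phi_{kk} iteratively:
  phi_{11} = rho(1)
  phi_{kk} = [rho(k) - sum_{j=1..k-1} phi_{k-1,j} rho(k-j)]
            / [1 - sum_{j=1..k-1} phi_{k-1,j} rho(j)],
  phi_{k,j} = phi_{k-1,j} - phi_{kk} phi_{k-1,k-j},  j = 1..k-1.
Step k = 1:
  phi_11 = rho(1) = 0.161.
Step k = 2:
  phi_22 = [rho(2) - phi_11 rho(1)] / [1 - phi_11 rho(1)] = [-0.053 - (0.161)(0.161)] / [1 - (0.161)(0.161)]
         = -0.078921 / 0.974079 = -0.081.
Therefore phi_{22} = -0.0810.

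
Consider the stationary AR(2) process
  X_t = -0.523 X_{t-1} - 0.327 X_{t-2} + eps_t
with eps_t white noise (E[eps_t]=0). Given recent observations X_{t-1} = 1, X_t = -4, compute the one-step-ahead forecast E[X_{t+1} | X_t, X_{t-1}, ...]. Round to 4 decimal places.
E[X_{t+1} \mid \mathcal F_t] = 1.7650

For an AR(p) model X_t = c + sum_i phi_i X_{t-i} + eps_t, the
one-step-ahead conditional mean is
  E[X_{t+1} | X_t, ...] = c + sum_i phi_i X_{t+1-i}.
Substitute known values:
  E[X_{t+1} | ...] = (-0.523) * (-4) + (-0.327) * (1)
                   = 1.7650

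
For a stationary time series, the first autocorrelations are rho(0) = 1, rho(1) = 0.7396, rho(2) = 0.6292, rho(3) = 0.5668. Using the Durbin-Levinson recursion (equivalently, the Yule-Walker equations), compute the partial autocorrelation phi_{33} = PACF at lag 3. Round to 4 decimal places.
\phi_{33} = 0.1180

The PACF at lag k is phi_{kk}, the last component of the solution
to the Yule-Walker system G_k phi = r_k where
  (G_k)_{ij} = rho(|i - j|), (r_k)_i = rho(i), i,j = 1..k.
Equivalently, Durbin-Levinson gives phi_{kk} iteratively:
  phi_{11} = rho(1)
  phi_{kk} = [rho(k) - sum_{j=1..k-1} phi_{k-1,j} rho(k-j)]
            / [1 - sum_{j=1..k-1} phi_{k-1,j} rho(j)],
  phi_{k,j} = phi_{k-1,j} - phi_{kk} phi_{k-1,k-j},  j = 1..k-1.
Step k = 1:
  phi_11 = rho(1) = 0.7396.
Step k = 2:
  phi_22 = [rho(2) - phi_11 rho(1)] / [1 - phi_11 rho(1)] = [0.6292 - (0.7396)(0.7396)] / [1 - (0.7396)(0.7396)]
         = 0.08219184 / 0.45299184 = 0.181442.
  Update: phi_21 = phi_11 - phi_22 phi_11 = 0.7396 - (0.181442)(0.7396) = 0.605405.
Step k = 3:
  phi_33 = [rho(3) - phi_21 rho(2) - phi_22 rho(1)] / [1 - phi_21 rho(1) - phi_22 rho(2)]
    numerator   = 0.5668 - (0.605405)(0.6292) - (0.181442)(0.7396) = 0.0516843
    denominator = 1 - (0.605405)(0.7396) - (0.181442)(0.6292) = 0.43807877
  phi_33 = 0.0516843 / 0.43807877 = 0.118.
Therefore phi_{33} = 0.1180.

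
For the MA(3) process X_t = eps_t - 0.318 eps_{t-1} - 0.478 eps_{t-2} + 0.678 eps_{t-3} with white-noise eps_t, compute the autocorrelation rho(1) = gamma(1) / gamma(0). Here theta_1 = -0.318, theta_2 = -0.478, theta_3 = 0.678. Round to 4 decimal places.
\rho(1) = -0.2739

For an MA(q) process with theta_0 = 1, the autocovariance is
  gamma(k) = sigma^2 * sum_{i=0..q-k} theta_i * theta_{i+k},
and rho(k) = gamma(k) / gamma(0). Sigma^2 cancels.
  numerator   = (1)*(-0.318) + (-0.318)*(-0.478) + (-0.478)*(0.678) = -0.49008.
  denominator = (1)^2 + (-0.318)^2 + (-0.478)^2 + (0.678)^2 = 1.789292.
  rho(1) = -0.49008 / 1.789292 = -0.2739.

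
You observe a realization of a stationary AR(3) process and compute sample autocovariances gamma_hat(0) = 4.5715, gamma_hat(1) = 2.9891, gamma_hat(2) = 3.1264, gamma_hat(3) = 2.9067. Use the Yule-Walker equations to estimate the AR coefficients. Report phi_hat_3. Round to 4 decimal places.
\hat\phi_{3} = 0.2100

The Yule-Walker equations for an AR(p) process read, in matrix form,
  Gamma_p phi = r_p,   with   (Gamma_p)_{ij} = gamma(|i - j|),
                       (r_p)_i = gamma(i),   i,j = 1..p.
Substitute the sample gammas (Toeplitz matrix and right-hand side of size 3):
  Gamma_p = [[4.5715, 2.9891, 3.1264], [2.9891, 4.5715, 2.9891], [3.1264, 2.9891, 4.5715]]
  r_p     = [2.9891, 3.1264, 2.9067]
Written out (R1..R3):
  (R1) 4.5715 phi_1 + 2.9891 phi_2 + 3.1264 phi_3 = 2.9891
  (R2) 2.9891 phi_1 + 4.5715 phi_2 + 2.9891 phi_3 = 3.1264
  (R3) 3.1264 phi_1 + 2.9891 phi_2 + 4.5715 phi_3 = 2.9067
Gaussian elimination:
  R2 <- R2 - (2.9891/4.5715) R1 = R2 - (0.653855) R1:  2.617061 phi_2 + 0.944886 phi_3 = 1.171961
  R3 <- R3 - (3.1264/4.5715) R1 = R3 - (0.683889) R1:  0.944886 phi_2 + 2.433388 phi_3 = 0.862486
  R3 <- R3 - (0.944886/2.617061) R2 = R3 - (0.361049) R2:  2.092238 phi_3 = 0.439352
Back-substitution:
  phi_hat_3 = 0.439352 / 2.092238 = 0.209991
  phi_hat_2 = (1.171961 - (0.944886)(0.209991)) / 2.617061 = 0.371999
  phi_hat_1 = (2.9891 - (2.9891)(0.371999) - (3.1264)(0.209991)) / 4.5715 = 0.267011
So phi_hat = [0.2670, 0.3720, 0.2100].
Therefore phi_hat_3 = 0.2100.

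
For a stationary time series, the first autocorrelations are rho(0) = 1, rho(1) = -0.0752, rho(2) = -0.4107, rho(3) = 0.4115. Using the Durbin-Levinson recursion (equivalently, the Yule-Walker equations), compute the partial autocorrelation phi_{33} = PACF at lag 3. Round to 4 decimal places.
\phi_{33} = 0.4100

The PACF at lag k is phi_{kk}, the last component of the solution
to the Yule-Walker system G_k phi = r_k where
  (G_k)_{ij} = rho(|i - j|), (r_k)_i = rho(i), i,j = 1..k.
Equivalently, Durbin-Levinson gives phi_{kk} iteratively:
  phi_{11} = rho(1)
  phi_{kk} = [rho(k) - sum_{j=1..k-1} phi_{k-1,j} rho(k-j)]
            / [1 - sum_{j=1..k-1} phi_{k-1,j} rho(j)],
  phi_{k,j} = phi_{k-1,j} - phi_{kk} phi_{k-1,k-j},  j = 1..k-1.
Step k = 1:
  phi_11 = rho(1) = -0.0752.
Step k = 2:
  phi_22 = [rho(2) - phi_11 rho(1)] / [1 - phi_11 rho(1)] = [-0.4107 - (-0.0752)(-0.0752)] / [1 - (-0.0752)(-0.0752)]
         = -0.41635504 / 0.99434496 = -0.418723.
  Update: phi_21 = phi_11 - phi_22 phi_11 = -0.0752 - (-0.418723)(-0.0752) = -0.106688.
Step k = 3:
  phi_33 = [rho(3) - phi_21 rho(2) - phi_22 rho(1)] / [1 - phi_21 rho(1) - phi_22 rho(2)]
    numerator   = 0.4115 - (-0.106688)(-0.4107) - (-0.418723)(-0.0752) = 0.33619529
    denominator = 1 - (-0.106688)(-0.0752) - (-0.418723)(-0.4107) = 0.82000756
  phi_33 = 0.33619529 / 0.82000756 = 0.41.
Therefore phi_{33} = 0.4100.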